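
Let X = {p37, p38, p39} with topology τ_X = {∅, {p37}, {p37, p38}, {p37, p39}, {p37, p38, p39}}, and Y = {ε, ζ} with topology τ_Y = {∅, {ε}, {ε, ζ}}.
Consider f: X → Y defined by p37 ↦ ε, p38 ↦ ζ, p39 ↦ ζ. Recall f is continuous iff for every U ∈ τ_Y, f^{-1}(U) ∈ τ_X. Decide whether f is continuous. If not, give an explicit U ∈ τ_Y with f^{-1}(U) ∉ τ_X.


f IS continuous.

Compute f^{-1}(U) for each U ∈ τ_Y:
  U = ∅: f^{-1}(U) = ∅ ∈ τ_X ✓.
  U = {ε}: f^{-1}(U) = {p37} ∈ τ_X ✓.
  U = {ε, ζ}: f^{-1}(U) = {p37, p38, p39} ∈ τ_X ✓.
Every preimage lies in τ_X, so f IS continuous.


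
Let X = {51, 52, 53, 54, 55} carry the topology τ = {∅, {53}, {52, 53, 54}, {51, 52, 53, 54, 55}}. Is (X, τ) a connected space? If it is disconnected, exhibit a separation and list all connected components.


(X, τ) is connected.

Find clopen sets (U ∈ τ with X ∖ U ∈ τ):
  U = ∅, X ∖ U = {51, 52, 53, 54, 55} — both open, so U is clopen.
  U = {51, 52, 53, 54, 55}, X ∖ U = ∅ — both open, so U is clopen.
Only trivial clopens (∅ and X) exist, so (X, τ) is connected.
Compute connected components by grouping points that agree on all clopens:
  component: {51, 52, 53, 54, 55}


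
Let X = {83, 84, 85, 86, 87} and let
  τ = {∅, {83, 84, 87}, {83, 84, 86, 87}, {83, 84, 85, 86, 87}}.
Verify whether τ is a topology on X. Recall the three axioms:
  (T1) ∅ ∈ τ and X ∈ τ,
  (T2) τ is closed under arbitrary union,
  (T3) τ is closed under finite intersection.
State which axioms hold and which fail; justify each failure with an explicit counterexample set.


τ IS a topology on X.

Axiom (T1): ∅ ∈ τ? Yes; X ∈ τ? Yes.
Axiom (T2/T3): check pairwise unions and intersections of members of τ.
All pairwise intersections and unions checked — each lies in τ. Therefore τ satisfies (T1), (T2), (T3): it IS a topology on X.


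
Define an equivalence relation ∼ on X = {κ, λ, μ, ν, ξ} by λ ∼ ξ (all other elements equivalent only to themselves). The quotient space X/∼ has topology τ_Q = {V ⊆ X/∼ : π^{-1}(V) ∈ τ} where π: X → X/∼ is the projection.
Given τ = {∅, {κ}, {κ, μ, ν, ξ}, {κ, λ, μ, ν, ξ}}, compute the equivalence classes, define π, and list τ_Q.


X/∼ = {[κ], [λ=ξ], [μ], [ν]}; |τ_Q| = 3.

Equivalence classes: [κ], [λ=ξ], [μ], [ν].
Quotient map π: X → X/∼ sends κ ↦ [κ], λ ↦ [λ=ξ], μ ↦ [μ], ν ↦ [ν], ξ ↦ [λ=ξ].
For each subset V ⊆ X/∼, compute π^{-1}(V) ⊆ X and check whether π^{-1}(V) ∈ τ. V is open in τ_Q iff π^{-1}(V) ∈ τ.
  V = {}: π^{-1}(V) = ∅ ∈ τ ✓.
  V = {[κ]}: π^{-1}(V) = {κ} ∈ τ ✓.
  V = {[λ=ξ]}: π^{-1}(V) = {λ, ξ} ∉ τ ✗.
  V = {[κ], [λ=ξ]}: π^{-1}(V) = {κ, λ, ξ} ∉ τ ✗.
  V = {[μ]}: π^{-1}(V) = {μ} ∉ τ ✗.
  V = {[κ], [μ]}: π^{-1}(V) = {κ, μ} ∉ τ ✗.
  V = {[λ=ξ], [μ]}: π^{-1}(V) = {λ, μ, ξ} ∉ τ ✗.
  V = {[κ], [λ=ξ], [μ]}: π^{-1}(V) = {κ, λ, μ, ξ} ∉ τ ✗.
  V = {[ν]}: π^{-1}(V) = {ν} ∉ τ ✗.
  V = {[κ], [ν]}: π^{-1}(V) = {κ, ν} ∉ τ ✗.
  V = {[λ=ξ], [ν]}: π^{-1}(V) = {λ, ν, ξ} ∉ τ ✗.
  V = {[κ], [λ=ξ], [ν]}: π^{-1}(V) = {κ, λ, ν, ξ} ∉ τ ✗.
  V = {[μ], [ν]}: π^{-1}(V) = {μ, ν} ∉ τ ✗.
  V = {[κ], [μ], [ν]}: π^{-1}(V) = {κ, μ, ν} ∉ τ ✗.
  V = {[λ=ξ], [μ], [ν]}: π^{-1}(V) = {λ, μ, ν, ξ} ∉ τ ✗.
  V = {[κ], [λ=ξ], [μ], [ν]}: π^{-1}(V) = {κ, λ, μ, ν, ξ} ∈ τ ✓.
Open sets in the quotient: τ_Q = {{}, {[κ]}, {[κ], [λ=ξ], [μ], [ν]}} (3 elements).


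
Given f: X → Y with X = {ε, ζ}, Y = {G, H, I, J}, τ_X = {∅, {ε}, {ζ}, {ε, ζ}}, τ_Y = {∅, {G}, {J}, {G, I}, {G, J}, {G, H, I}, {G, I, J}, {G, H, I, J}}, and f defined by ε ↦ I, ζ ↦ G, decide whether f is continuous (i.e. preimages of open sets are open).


f IS continuous.

Compute f^{-1}(U) for each U ∈ τ_Y:
  U = ∅: f^{-1}(U) = ∅ ∈ τ_X ✓.
  U = {G}: f^{-1}(U) = {ζ} ∈ τ_X ✓.
  U = {J}: f^{-1}(U) = ∅ ∈ τ_X ✓.
  U = {G, I}: f^{-1}(U) = {ε, ζ} ∈ τ_X ✓.
  U = {G, J}: f^{-1}(U) = {ζ} ∈ τ_X ✓.
  U = {G, H, I}: f^{-1}(U) = {ε, ζ} ∈ τ_X ✓.
  U = {G, I, J}: f^{-1}(U) = {ε, ζ} ∈ τ_X ✓.
  U = {G, H, I, J}: f^{-1}(U) = {ε, ζ} ∈ τ_X ✓.
Every preimage lies in τ_X, so f IS continuous.


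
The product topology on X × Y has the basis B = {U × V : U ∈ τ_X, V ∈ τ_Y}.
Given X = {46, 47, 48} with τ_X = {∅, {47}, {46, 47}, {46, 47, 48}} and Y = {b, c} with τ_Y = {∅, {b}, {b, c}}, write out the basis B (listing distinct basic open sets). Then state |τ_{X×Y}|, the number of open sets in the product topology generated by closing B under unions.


Basis B = {∅ × ∅, {47} × {b}, {46, 47} × {b}, {47} × {b, c}, {46, 47, 48} × {b}, {46, 47} × {b, c}, {46, 47, 48} × {b, c}}; |τ_{X×Y}| = 10.

Enumerate products U × V with U ∈ τ_X, V ∈ τ_Y (deduplicated):
  ∅ × ∅ = {} (∅)
  {47} × {b} = {(47,b)}
  {46, 47} × {b} = {(46,b), (47,b)}
  {47} × {b, c} = {(47,b), (47,c)}
  {46, 47, 48} × {b} = {(46,b), (47,b), (48,b)}
  {46, 47} × {b, c} = {(46,b), (46,c), (47,b), (47,c)}
  {46, 47, 48} × {b, c} = {(46,b), (46,c), (47,b), (47,c), (48,b), (48,c)}
These 7 distinct sets form the basis B.
Close under arbitrary unions to get τ_{X×Y}; counting gives |τ_{X×Y}| = 10.


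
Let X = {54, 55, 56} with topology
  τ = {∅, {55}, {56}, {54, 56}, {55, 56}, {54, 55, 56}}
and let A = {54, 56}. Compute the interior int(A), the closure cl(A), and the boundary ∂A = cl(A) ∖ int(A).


int(A) = {54, 56}, cl(A) = {54, 56}, ∂A = ∅.

Closed sets in (X, τ) are complements of opens:
  closed(X, τ) = {∅, {54}, {55}, {54, 55}, {54, 56}, {54, 55, 56}}.
int(A) = ⋃ {U ∈ τ : U ⊆ A}. Opens contained in A: ∅, {56}, {54, 56}.
Taking the union of these: int(A) = {54, 56}.
cl(A) = ⋂ {C closed : A ⊆ C}. Closed sets containing A: {54, 56}, {54, 55, 56}.
Intersecting these: cl(A) = {54, 56}.
∂A = cl(A) ∖ int(A) = {54, 56} ∖ {54, 56} = ∅.


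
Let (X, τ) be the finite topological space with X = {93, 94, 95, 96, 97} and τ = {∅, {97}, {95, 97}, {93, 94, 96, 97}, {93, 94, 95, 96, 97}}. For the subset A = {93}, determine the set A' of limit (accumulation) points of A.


A' = {94, 96}

For each x ∈ X, list the open sets U ∈ τ with x ∈ U, then check whether U ∩ (A ∖ {x}) ≠ ∅ for every such U.
  x = 93: open {93, 94, 96, 97} ∋ x has {93, 94, 96, 97} ∩ (A ∖ {93}) = ∅, so x is NOT a limit point.
  x = 94: opens ∋ x are {93, 94, 96, 97}, {93, 94, 95, 96, 97}; each meets A ∖ {94}, so x IS a limit point.
  x = 95: open {95, 97} ∋ x has {95, 97} ∩ (A ∖ {95}) = ∅, so x is NOT a limit point.
  x = 96: opens ∋ x are {93, 94, 96, 97}, {93, 94, 95, 96, 97}; each meets A ∖ {96}, so x IS a limit point.
  x = 97: open {97} ∋ x has {97} ∩ (A ∖ {97}) = ∅, so x is NOT a limit point.
Collecting: A' = {94, 96}.


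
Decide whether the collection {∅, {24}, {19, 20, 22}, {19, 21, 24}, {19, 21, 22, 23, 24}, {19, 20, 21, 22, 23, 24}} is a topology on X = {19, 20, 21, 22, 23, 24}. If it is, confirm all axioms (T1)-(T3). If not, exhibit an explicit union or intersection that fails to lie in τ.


τ is NOT a topology on X.

Axiom (T1): ∅ ∈ τ? Yes; X ∈ τ? Yes.
Axiom (T2/T3): check pairwise unions and intersections of members of τ.
Counterexample for (T2): {24} ∪ {19, 20, 22} = {19, 20, 22, 24} ∉ τ. Therefore τ is NOT a topology.


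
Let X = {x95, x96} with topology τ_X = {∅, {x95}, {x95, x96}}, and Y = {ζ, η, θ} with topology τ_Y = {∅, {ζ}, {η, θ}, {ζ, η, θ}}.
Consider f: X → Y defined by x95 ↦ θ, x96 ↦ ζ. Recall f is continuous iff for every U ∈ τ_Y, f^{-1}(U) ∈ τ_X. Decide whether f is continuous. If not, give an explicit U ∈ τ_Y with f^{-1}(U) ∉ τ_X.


f is NOT continuous.

Compute f^{-1}(U) for each U ∈ τ_Y:
  U = ∅: f^{-1}(U) = ∅ ∈ τ_X ✓.
  U = {ζ}: f^{-1}(U) = {x96} ∉ τ_X ✗.
  U = {η, θ}: f^{-1}(U) = {x95} ∈ τ_X ✓.
  U = {ζ, η, θ}: f^{-1}(U) = {x95, x96} ∈ τ_X ✓.
Found U = {ζ} with f^{-1}(U) = {x96} not in τ_X. Therefore f is NOT continuous.


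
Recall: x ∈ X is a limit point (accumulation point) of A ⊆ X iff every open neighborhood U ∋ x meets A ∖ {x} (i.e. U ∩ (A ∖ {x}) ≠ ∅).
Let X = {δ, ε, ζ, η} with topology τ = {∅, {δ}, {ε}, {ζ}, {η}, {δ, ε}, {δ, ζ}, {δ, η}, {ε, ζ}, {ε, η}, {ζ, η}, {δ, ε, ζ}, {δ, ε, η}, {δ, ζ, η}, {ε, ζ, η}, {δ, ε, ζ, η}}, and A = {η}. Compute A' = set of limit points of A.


A' = ∅

For each x ∈ X, list the open sets U ∈ τ with x ∈ U, then check whether U ∩ (A ∖ {x}) ≠ ∅ for every such U.
  x = δ: open {δ} ∋ x has {δ} ∩ (A ∖ {δ}) = ∅, so x is NOT a limit point.
  x = ε: open {ε} ∋ x has {ε} ∩ (A ∖ {ε}) = ∅, so x is NOT a limit point.
  x = ζ: open {ζ} ∋ x has {ζ} ∩ (A ∖ {ζ}) = ∅, so x is NOT a limit point.
  x = η: open {η} ∋ x has {η} ∩ (A ∖ {η}) = ∅, so x is NOT a limit point.
Collecting: A' = ∅.


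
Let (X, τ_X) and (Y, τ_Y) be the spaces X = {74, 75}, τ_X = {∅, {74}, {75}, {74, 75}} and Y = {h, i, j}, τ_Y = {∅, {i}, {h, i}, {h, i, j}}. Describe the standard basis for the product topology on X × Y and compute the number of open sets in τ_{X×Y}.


Basis B = {∅ × ∅, {74} × {i}, {75} × {i}, {74} × {h, i}, {74, 75} × {i}, {75} × {h, i}, {74} × {h, i, j}, {75} × {h, i, j}, {74, 75} × {h, i}, {74, 75} × {h, i, j}}; |τ_{X×Y}| = 16.

Enumerate products U × V with U ∈ τ_X, V ∈ τ_Y (deduplicated):
  ∅ × ∅ = {} (∅)
  {74} × {i} = {(74,i)}
  {75} × {i} = {(75,i)}
  {74} × {h, i} = {(74,h), (74,i)}
  {74, 75} × {i} = {(74,i), (75,i)}
  {75} × {h, i} = {(75,h), (75,i)}
  {74} × {h, i, j} = {(74,h), (74,i), (74,j)}
  {75} × {h, i, j} = {(75,h), (75,i), (75,j)}
  {74, 75} × {h, i} = {(74,h), (74,i), (75,h), (75,i)}
  {74, 75} × {h, i, j} = {(74,h), (74,i), (74,j), (75,h), (75,i), (75,j)}
These 10 distinct sets form the basis B.
Close under arbitrary unions to get τ_{X×Y}; counting gives |τ_{X×Y}| = 16.


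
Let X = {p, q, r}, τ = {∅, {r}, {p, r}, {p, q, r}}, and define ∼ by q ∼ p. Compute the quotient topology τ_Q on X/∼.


X/∼ = {[p=q], [r]}; |τ_Q| = 3.

Equivalence classes: [p=q], [r].
Quotient map π: X → X/∼ sends p ↦ [p=q], q ↦ [p=q], r ↦ [r].
For each subset V ⊆ X/∼, compute π^{-1}(V) ⊆ X and check whether π^{-1}(V) ∈ τ. V is open in τ_Q iff π^{-1}(V) ∈ τ.
  V = {}: π^{-1}(V) = ∅ ∈ τ ✓.
  V = {[p=q]}: π^{-1}(V) = {p, q} ∉ τ ✗.
  V = {[r]}: π^{-1}(V) = {r} ∈ τ ✓.
  V = {[p=q], [r]}: π^{-1}(V) = {p, q, r} ∈ τ ✓.
Open sets in the quotient: τ_Q = {{}, {[r]}, {[p=q], [r]}} (3 elements).


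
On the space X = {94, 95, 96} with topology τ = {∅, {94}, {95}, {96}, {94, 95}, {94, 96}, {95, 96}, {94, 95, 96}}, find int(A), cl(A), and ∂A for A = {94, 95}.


int(A) = {94, 95}, cl(A) = {94, 95}, ∂A = ∅.

Closed sets in (X, τ) are complements of opens:
  closed(X, τ) = {∅, {94}, {95}, {96}, {94, 95}, {94, 96}, {95, 96}, {94, 95, 96}}.
int(A) = ⋃ {U ∈ τ : U ⊆ A}. Opens contained in A: ∅, {94}, {95}, {94, 95}.
Taking the union of these: int(A) = {94, 95}.
cl(A) = ⋂ {C closed : A ⊆ C}. Closed sets containing A: {94, 95}, {94, 95, 96}.
Intersecting these: cl(A) = {94, 95}.
∂A = cl(A) ∖ int(A) = {94, 95} ∖ {94, 95} = ∅.


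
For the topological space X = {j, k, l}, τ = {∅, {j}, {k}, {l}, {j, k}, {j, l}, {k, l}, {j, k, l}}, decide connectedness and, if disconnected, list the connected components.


(X, τ) is disconnected; components = [{j}, {k}, {l}].

Find clopen sets (U ∈ τ with X ∖ U ∈ τ):
  U = ∅, X ∖ U = {j, k, l} — both open, so U is clopen.
  U = {j}, X ∖ U = {k, l} — both open, so U is clopen.
  U = {k}, X ∖ U = {j, l} — both open, so U is clopen.
  U = {l}, X ∖ U = {j, k} — both open, so U is clopen.
  U = {j, k}, X ∖ U = {l} — both open, so U is clopen.
  U = {j, l}, X ∖ U = {k} — both open, so U is clopen.
  U = {k, l}, X ∖ U = {j} — both open, so U is clopen.
  U = {j, k, l}, X ∖ U = ∅ — both open, so U is clopen.
Nontrivial clopen(s) exist: e.g. {j, l}. So (X, τ) is disconnected.
Compute connected components by grouping points that agree on all clopens:
  component: {j}
  component: {k}
  component: {l}


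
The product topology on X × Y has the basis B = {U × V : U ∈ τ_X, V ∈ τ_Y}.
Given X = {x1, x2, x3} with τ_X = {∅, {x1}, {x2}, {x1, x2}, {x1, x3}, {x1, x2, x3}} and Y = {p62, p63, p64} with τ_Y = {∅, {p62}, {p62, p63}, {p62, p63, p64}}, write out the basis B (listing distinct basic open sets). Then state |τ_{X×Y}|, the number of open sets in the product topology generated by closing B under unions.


Basis B = {∅ × ∅, {x1} × {p62}, {x2} × {p62}, {x1} × {p62, p63}, {x1, x2} × {p62}, {x1, x3} × {p62}, {x2} × {p62, p63}, {x1} × {p62, p63, p64}, {x1, x2, x3} × {p62}, {x2} × {p62, p63, p64}, {x1, x2} × {p62, p63}, {x1, x3} × {p62, p63}, {x1, x2} × {p62, p63, p64}, {x1, x3} × {p62, p63, p64}, {x1, x2, x3} × {p62, p63}, {x1, x2, x3} × {p62, p63, p64}}; |τ_{X×Y}| = 40.

Enumerate products U × V with U ∈ τ_X, V ∈ τ_Y (deduplicated):
  ∅ × ∅ = {} (∅)
  {x1} × {p62} = {(x1,p62)}
  {x2} × {p62} = {(x2,p62)}
  {x1} × {p62, p63} = {(x1,p62), (x1,p63)}
  {x1, x2} × {p62} = {(x1,p62), (x2,p62)}
  {x1, x3} × {p62} = {(x1,p62), (x3,p62)}
  {x2} × {p62, p63} = {(x2,p62), (x2,p63)}
  {x1} × {p62, p63, p64} = {(x1,p62), (x1,p63), (x1,p64)}
  {x1, x2, x3} × {p62} = {(x1,p62), (x2,p62), (x3,p62)}
  {x2} × {p62, p63, p64} = {(x2,p62), (x2,p63), (x2,p64)}
  {x1, x2} × {p62, p63} = {(x1,p62), (x1,p63), (x2,p62), (x2,p63)}
  {x1, x3} × {p62, p63} = {(x1,p62), (x1,p63), (x3,p62), (x3,p63)}
  {x1, x2} × {p62, p63, p64} = {(x1,p62), (x1,p63), (x1,p64), (x2,p62), (x2,p63), (x2,p64)}
  {x1, x3} × {p62, p63, p64} = {(x1,p62), (x1,p63), (x1,p64), (x3,p62), (x3,p63), (x3,p64)}
  {x1, x2, x3} × {p62, p63} = {(x1,p62), (x1,p63), (x2,p62), (x2,p63), (x3,p62), (x3,p63)}
  {x1, x2, x3} × {p62, p63, p64} = {(x1,p62), (x1,p63), (x1,p64), (x2,p62), (x2,p63), (x2,p64), (x3,p62), (x3,p63), (x3,p64)}
These 16 distinct sets form the basis B.
Close under arbitrary unions to get τ_{X×Y}; counting gives |τ_{X×Y}| = 40.


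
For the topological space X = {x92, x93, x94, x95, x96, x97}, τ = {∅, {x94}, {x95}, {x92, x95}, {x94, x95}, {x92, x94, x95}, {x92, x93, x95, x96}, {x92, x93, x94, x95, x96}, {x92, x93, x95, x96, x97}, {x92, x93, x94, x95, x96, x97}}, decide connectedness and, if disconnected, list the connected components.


(X, τ) is disconnected; components = [{x94}, {x92, x93, x95, x96, x97}].

Find clopen sets (U ∈ τ with X ∖ U ∈ τ):
  U = ∅, X ∖ U = {x92, x93, x94, x95, x96, x97} — both open, so U is clopen.
  U = {x94}, X ∖ U = {x92, x93, x95, x96, x97} — both open, so U is clopen.
  U = {x92, x93, x95, x96, x97}, X ∖ U = {x94} — both open, so U is clopen.
  U = {x92, x93, x94, x95, x96, x97}, X ∖ U = ∅ — both open, so U is clopen.
Nontrivial clopen(s) exist: e.g. {x94}. So (X, τ) is disconnected.
Compute connected components by grouping points that agree on all clopens:
  component: {x94}
  component: {x92, x93, x95, x96, x97}


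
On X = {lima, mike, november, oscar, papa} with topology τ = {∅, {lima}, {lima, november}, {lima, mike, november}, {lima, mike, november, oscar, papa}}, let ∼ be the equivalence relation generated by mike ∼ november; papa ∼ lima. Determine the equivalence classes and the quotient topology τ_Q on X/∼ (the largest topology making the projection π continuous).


X/∼ = {[lima=papa], [mike=november], [oscar]}; |τ_Q| = 2.

Equivalence classes: [lima=papa], [mike=november], [oscar].
Quotient map π: X → X/∼ sends lima ↦ [lima=papa], mike ↦ [mike=november], november ↦ [mike=november], oscar ↦ [oscar], papa ↦ [lima=papa].
For each subset V ⊆ X/∼, compute π^{-1}(V) ⊆ X and check whether π^{-1}(V) ∈ τ. V is open in τ_Q iff π^{-1}(V) ∈ τ.
  V = {}: π^{-1}(V) = ∅ ∈ τ ✓.
  V = {[lima=papa]}: π^{-1}(V) = {lima, papa} ∉ τ ✗.
  V = {[mike=november]}: π^{-1}(V) = {mike, november} ∉ τ ✗.
  V = {[lima=papa], [mike=november]}: π^{-1}(V) = {lima, mike, november, papa} ∉ τ ✗.
  V = {[oscar]}: π^{-1}(V) = {oscar} ∉ τ ✗.
  V = {[lima=papa], [oscar]}: π^{-1}(V) = {lima, oscar, papa} ∉ τ ✗.
  V = {[mike=november], [oscar]}: π^{-1}(V) = {mike, november, oscar} ∉ τ ✗.
  V = {[lima=papa], [mike=november], [oscar]}: π^{-1}(V) = {lima, mike, november, oscar, papa} ∈ τ ✓.
Open sets in the quotient: τ_Q = {{}, {[lima=papa], [mike=november], [oscar]}} (2 elements).


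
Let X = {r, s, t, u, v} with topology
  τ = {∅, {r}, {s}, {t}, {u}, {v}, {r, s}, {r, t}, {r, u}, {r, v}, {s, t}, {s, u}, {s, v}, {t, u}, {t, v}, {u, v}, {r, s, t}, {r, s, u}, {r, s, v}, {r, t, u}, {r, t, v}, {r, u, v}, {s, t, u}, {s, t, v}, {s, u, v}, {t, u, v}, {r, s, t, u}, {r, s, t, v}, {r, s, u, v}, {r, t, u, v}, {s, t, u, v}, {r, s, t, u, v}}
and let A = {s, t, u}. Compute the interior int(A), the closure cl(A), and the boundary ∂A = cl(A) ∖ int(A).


int(A) = {s, t, u}, cl(A) = {s, t, u}, ∂A = ∅.

Closed sets in (X, τ) are complements of opens:
  closed(X, τ) = {∅, {r}, {s}, {t}, {u}, {v}, {r, s}, {r, t}, {r, u}, {r, v}, {s, t}, {s, u}, {s, v}, {t, u}, {t, v}, {u, v}, {r, s, t}, {r, s, u}, {r, s, v}, {r, t, u}, {r, t, v}, {r, u, v}, {s, t, u}, {s, t, v}, {s, u, v}, {t, u, v}, {r, s, t, u}, {r, s, t, v}, {r, s, u, v}, {r, t, u, v}, {s, t, u, v}, {r, s, t, u, v}}.
int(A) = ⋃ {U ∈ τ : U ⊆ A}. Opens contained in A: ∅, {s}, {t}, {u}, {s, t}, {s, u}, {t, u}, {s, t, u}.
Taking the union of these: int(A) = {s, t, u}.
cl(A) = ⋂ {C closed : A ⊆ C}. Closed sets containing A: {s, t, u}, {r, s, t, u}, {s, t, u, v}, {r, s, t, u, v}.
Intersecting these: cl(A) = {s, t, u}.
∂A = cl(A) ∖ int(A) = {s, t, u} ∖ {s, t, u} = ∅.


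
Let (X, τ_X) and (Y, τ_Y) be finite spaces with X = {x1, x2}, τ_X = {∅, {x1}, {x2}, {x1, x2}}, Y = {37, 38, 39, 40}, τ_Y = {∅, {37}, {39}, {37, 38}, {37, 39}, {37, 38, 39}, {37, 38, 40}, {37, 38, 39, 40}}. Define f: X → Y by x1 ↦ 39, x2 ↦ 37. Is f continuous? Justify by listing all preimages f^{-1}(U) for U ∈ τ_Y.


f IS continuous.

Compute f^{-1}(U) for each U ∈ τ_Y:
  U = ∅: f^{-1}(U) = ∅ ∈ τ_X ✓.
  U = {37}: f^{-1}(U) = {x2} ∈ τ_X ✓.
  U = {39}: f^{-1}(U) = {x1} ∈ τ_X ✓.
  U = {37, 38}: f^{-1}(U) = {x2} ∈ τ_X ✓.
  U = {37, 39}: f^{-1}(U) = {x1, x2} ∈ τ_X ✓.
  U = {37, 38, 39}: f^{-1}(U) = {x1, x2} ∈ τ_X ✓.
  U = {37, 38, 40}: f^{-1}(U) = {x2} ∈ τ_X ✓.
  U = {37, 38, 39, 40}: f^{-1}(U) = {x1, x2} ∈ τ_X ✓.
Every preimage lies in τ_X, so f IS continuous.


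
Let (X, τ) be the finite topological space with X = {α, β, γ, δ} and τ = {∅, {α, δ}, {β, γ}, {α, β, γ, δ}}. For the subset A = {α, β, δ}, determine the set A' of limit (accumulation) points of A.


A' = {α, γ, δ}

For each x ∈ X, list the open sets U ∈ τ with x ∈ U, then check whether U ∩ (A ∖ {x}) ≠ ∅ for every such U.
  x = α: opens ∋ x are {α, δ}, {α, β, γ, δ}; each meets A ∖ {α}, so x IS a limit point.
  x = β: open {β, γ} ∋ x has {β, γ} ∩ (A ∖ {β}) = ∅, so x is NOT a limit point.
  x = γ: opens ∋ x are {β, γ}, {α, β, γ, δ}; each meets A ∖ {γ}, so x IS a limit point.
  x = δ: opens ∋ x are {α, δ}, {α, β, γ, δ}; each meets A ∖ {δ}, so x IS a limit point.
Collecting: A' = {α, γ, δ}.


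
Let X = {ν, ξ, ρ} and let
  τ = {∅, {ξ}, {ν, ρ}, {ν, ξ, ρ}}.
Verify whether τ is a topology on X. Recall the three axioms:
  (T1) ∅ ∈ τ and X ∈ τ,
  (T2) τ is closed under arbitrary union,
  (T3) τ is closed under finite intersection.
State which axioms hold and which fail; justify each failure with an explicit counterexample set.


τ IS a topology on X.

Axiom (T1): ∅ ∈ τ? Yes; X ∈ τ? Yes.
Axiom (T2/T3): check pairwise unions and intersections of members of τ.
All pairwise intersections and unions checked — each lies in τ. Therefore τ satisfies (T1), (T2), (T3): it IS a topology on X.


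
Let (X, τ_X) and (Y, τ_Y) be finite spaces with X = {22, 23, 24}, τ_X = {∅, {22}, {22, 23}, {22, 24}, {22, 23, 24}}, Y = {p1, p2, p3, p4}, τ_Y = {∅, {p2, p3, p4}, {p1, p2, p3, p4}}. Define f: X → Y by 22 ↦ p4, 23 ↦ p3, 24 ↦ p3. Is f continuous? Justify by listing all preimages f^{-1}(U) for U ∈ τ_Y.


f IS continuous.

Compute f^{-1}(U) for each U ∈ τ_Y:
  U = ∅: f^{-1}(U) = ∅ ∈ τ_X ✓.
  U = {p2, p3, p4}: f^{-1}(U) = {22, 23, 24} ∈ τ_X ✓.
  U = {p1, p2, p3, p4}: f^{-1}(U) = {22, 23, 24} ∈ τ_X ✓.
Every preimage lies in τ_X, so f IS continuous.


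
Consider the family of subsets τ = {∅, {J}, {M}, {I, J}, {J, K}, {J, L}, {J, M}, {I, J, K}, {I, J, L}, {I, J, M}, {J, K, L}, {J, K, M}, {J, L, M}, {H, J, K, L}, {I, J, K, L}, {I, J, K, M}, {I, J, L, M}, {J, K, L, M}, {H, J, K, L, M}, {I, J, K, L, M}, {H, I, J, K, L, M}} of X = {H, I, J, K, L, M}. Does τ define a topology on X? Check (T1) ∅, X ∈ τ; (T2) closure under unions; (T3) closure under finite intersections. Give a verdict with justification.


τ is NOT a topology on X.

Axiom (T1): ∅ ∈ τ? Yes; X ∈ τ? Yes.
Axiom (T2/T3): check pairwise unions and intersections of members of τ.
Counterexample for (T2): {I, J} ∪ {H, J, K, L} = {H, I, J, K, L} ∉ τ. Therefore τ is NOT a topology.


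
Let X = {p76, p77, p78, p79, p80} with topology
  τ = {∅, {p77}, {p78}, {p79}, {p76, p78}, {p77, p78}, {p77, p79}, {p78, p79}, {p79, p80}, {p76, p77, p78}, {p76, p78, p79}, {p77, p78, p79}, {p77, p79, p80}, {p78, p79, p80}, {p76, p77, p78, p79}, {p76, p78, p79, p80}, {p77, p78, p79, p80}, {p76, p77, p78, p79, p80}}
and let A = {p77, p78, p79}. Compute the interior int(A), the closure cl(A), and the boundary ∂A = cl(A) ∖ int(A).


int(A) = {p77, p78, p79}, cl(A) = {p76, p77, p78, p79, p80}, ∂A = {p76, p80}.

Closed sets in (X, τ) are complements of opens:
  closed(X, τ) = {∅, {p76}, {p77}, {p80}, {p76, p77}, {p76, p78}, {p76, p80}, {p77, p80}, {p79, p80}, {p76, p77, p78}, {p76, p77, p80}, {p76, p78, p80}, {p76, p79, p80}, {p77, p79, p80}, {p76, p77, p78, p80}, {p76, p77, p79, p80}, {p76, p78, p79, p80}, {p76, p77, p78, p79, p80}}.
int(A) = ⋃ {U ∈ τ : U ⊆ A}. Opens contained in A: ∅, {p77}, {p78}, {p79}, {p77, p78}, {p77, p79}, {p78, p79}, {p77, p78, p79}.
Taking the union of these: int(A) = {p77, p78, p79}.
cl(A) = ⋂ {C closed : A ⊆ C}. Closed sets containing A: {p76, p77, p78, p79, p80}.
Intersecting these: cl(A) = {p76, p77, p78, p79, p80}.
∂A = cl(A) ∖ int(A) = {p76, p77, p78, p79, p80} ∖ {p77, p78, p79} = {p76, p80}.


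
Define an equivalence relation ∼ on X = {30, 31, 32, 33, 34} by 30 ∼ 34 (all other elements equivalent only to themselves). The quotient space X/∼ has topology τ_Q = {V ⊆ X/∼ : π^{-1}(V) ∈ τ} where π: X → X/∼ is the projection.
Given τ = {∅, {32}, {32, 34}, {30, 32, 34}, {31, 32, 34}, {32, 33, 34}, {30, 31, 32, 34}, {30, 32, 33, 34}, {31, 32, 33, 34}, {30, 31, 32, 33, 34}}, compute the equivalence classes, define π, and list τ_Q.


X/∼ = {[30=34], [31], [32], [33]}; |τ_Q| = 6.

Equivalence classes: [30=34], [31], [32], [33].
Quotient map π: X → X/∼ sends 30 ↦ [30=34], 31 ↦ [31], 32 ↦ [32], 33 ↦ [33], 34 ↦ [30=34].
For each subset V ⊆ X/∼, compute π^{-1}(V) ⊆ X and check whether π^{-1}(V) ∈ τ. V is open in τ_Q iff π^{-1}(V) ∈ τ.
  V = {}: π^{-1}(V) = ∅ ∈ τ ✓.
  V = {[30=34]}: π^{-1}(V) = {30, 34} ∉ τ ✗.
  V = {[31]}: π^{-1}(V) = {31} ∉ τ ✗.
  V = {[30=34], [31]}: π^{-1}(V) = {30, 31, 34} ∉ τ ✗.
  V = {[32]}: π^{-1}(V) = {32} ∈ τ ✓.
  V = {[30=34], [32]}: π^{-1}(V) = {30, 32, 34} ∈ τ ✓.
  V = {[31], [32]}: π^{-1}(V) = {31, 32} ∉ τ ✗.
  V = {[30=34], [31], [32]}: π^{-1}(V) = {30, 31, 32, 34} ∈ τ ✓.
  V = {[33]}: π^{-1}(V) = {33} ∉ τ ✗.
  V = {[30=34], [33]}: π^{-1}(V) = {30, 33, 34} ∉ τ ✗.
  V = {[31], [33]}: π^{-1}(V) = {31, 33} ∉ τ ✗.
  V = {[30=34], [31], [33]}: π^{-1}(V) = {30, 31, 33, 34} ∉ τ ✗.
  V = {[32], [33]}: π^{-1}(V) = {32, 33} ∉ τ ✗.
  V = {[30=34], [32], [33]}: π^{-1}(V) = {30, 32, 33, 34} ∈ τ ✓.
  V = {[31], [32], [33]}: π^{-1}(V) = {31, 32, 33} ∉ τ ✗.
  V = {[30=34], [31], [32], [33]}: π^{-1}(V) = {30, 31, 32, 33, 34} ∈ τ ✓.
Open sets in the quotient: τ_Q = {{}, {[32]}, {[30=34], [32]}, {[30=34], [31], [32]}, {[30=34], [32], [33]}, {[30=34], [31], [32], [33]}} (6 elements).


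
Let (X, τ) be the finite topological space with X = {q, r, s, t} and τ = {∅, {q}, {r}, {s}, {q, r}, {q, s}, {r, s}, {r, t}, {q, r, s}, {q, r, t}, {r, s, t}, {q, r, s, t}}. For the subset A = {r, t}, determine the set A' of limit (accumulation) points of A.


A' = {t}

For each x ∈ X, list the open sets U ∈ τ with x ∈ U, then check whether U ∩ (A ∖ {x}) ≠ ∅ for every such U.
  x = q: open {q} ∋ x has {q} ∩ (A ∖ {q}) = ∅, so x is NOT a limit point.
  x = r: open {r} ∋ x has {r} ∩ (A ∖ {r}) = ∅, so x is NOT a limit point.
  x = s: open {s} ∋ x has {s} ∩ (A ∖ {s}) = ∅, so x is NOT a limit point.
  x = t: opens ∋ x are {r, t}, {q, r, t}, {r, s, t}, {q, r, s, t}; each meets A ∖ {t}, so x IS a limit point.
Collecting: A' = {t}.


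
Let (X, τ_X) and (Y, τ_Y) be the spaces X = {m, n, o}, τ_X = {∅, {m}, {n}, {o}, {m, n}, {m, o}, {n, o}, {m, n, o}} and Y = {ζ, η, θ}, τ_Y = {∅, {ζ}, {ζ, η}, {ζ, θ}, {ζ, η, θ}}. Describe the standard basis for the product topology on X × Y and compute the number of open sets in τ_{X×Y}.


Basis B = {∅ × ∅, {m} × {ζ}, {n} × {ζ}, {o} × {ζ}, {m} × {ζ, η}, {m} × {ζ, θ}, {m, n} × {ζ}, {m, o} × {ζ}, {n} × {ζ, η}, {n} × {ζ, θ}, {n, o} × {ζ}, {o} × {ζ, η}, {o} × {ζ, θ}, {m} × {ζ, η, θ}, {m, n, o} × {ζ}, {n} × {ζ, η, θ}, {o} × {ζ, η, θ}, {m, n} × {ζ, η}, {m, o} × {ζ, η}, {m, n} × {ζ, θ}, {m, o} × {ζ, θ}, {n, o} × {ζ, η}, {n, o} × {ζ, θ}, {m, n} × {ζ, η, θ}, {m, o} × {ζ, η, θ}, {m, n, o} × {ζ, η}, {m, n, o} × {ζ, θ}, {n, o} × {ζ, η, θ}, {m, n, o} × {ζ, η, θ}}; |τ_{X×Y}| = 125.

Enumerate products U × V with U ∈ τ_X, V ∈ τ_Y (deduplicated):
  ∅ × ∅ = {} (∅)
  {m} × {ζ} = {(m,ζ)}
  {n} × {ζ} = {(n,ζ)}
  {o} × {ζ} = {(o,ζ)}
  {m} × {ζ, η} = {(m,ζ), (m,η)}
  {m} × {ζ, θ} = {(m,ζ), (m,θ)}
  {m, n} × {ζ} = {(m,ζ), (n,ζ)}
  {m, o} × {ζ} = {(m,ζ), (o,ζ)}
  {n} × {ζ, η} = {(n,ζ), (n,η)}
  {n} × {ζ, θ} = {(n,ζ), (n,θ)}
  {n, o} × {ζ} = {(n,ζ), (o,ζ)}
  {o} × {ζ, η} = {(o,ζ), (o,η)}
  {o} × {ζ, θ} = {(o,ζ), (o,θ)}
  {m} × {ζ, η, θ} = {(m,ζ), (m,η), (m,θ)}
  {m, n, o} × {ζ} = {(m,ζ), (n,ζ), (o,ζ)}
  {n} × {ζ, η, θ} = {(n,ζ), (n,η), (n,θ)}
  {o} × {ζ, η, θ} = {(o,ζ), (o,η), (o,θ)}
  {m, n} × {ζ, η} = {(m,ζ), (m,η), (n,ζ), (n,η)}
  {m, o} × {ζ, η} = {(m,ζ), (m,η), (o,ζ), (o,η)}
  {m, n} × {ζ, θ} = {(m,ζ), (m,θ), (n,ζ), (n,θ)}
  {m, o} × {ζ, θ} = {(m,ζ), (m,θ), (o,ζ), (o,θ)}
  {n, o} × {ζ, η} = {(n,ζ), (n,η), (o,ζ), (o,η)}
  {n, o} × {ζ, θ} = {(n,ζ), (n,θ), (o,ζ), (o,θ)}
  {m, n} × {ζ, η, θ} = {(m,ζ), (m,η), (m,θ), (n,ζ), (n,η), (n,θ)}
  {m, o} × {ζ, η, θ} = {(m,ζ), (m,η), (m,θ), (o,ζ), (o,η), (o,θ)}
  {m, n, o} × {ζ, η} = {(m,ζ), (m,η), (n,ζ), (n,η), (o,ζ), (o,η)}
  {m, n, o} × {ζ, θ} = {(m,ζ), (m,θ), (n,ζ), (n,θ), (o,ζ), (o,θ)}
  {n, o} × {ζ, η, θ} = {(n,ζ), (n,η), (n,θ), (o,ζ), (o,η), (o,θ)}
  {m, n, o} × {ζ, η, θ} = {(m,ζ), (m,η), (m,θ), (n,ζ), (n,η), (n,θ), (o,ζ), (o,η), (o,θ)}
These 29 distinct sets form the basis B.
Close under arbitrary unions to get τ_{X×Y}; counting gives |τ_{X×Y}| = 125.


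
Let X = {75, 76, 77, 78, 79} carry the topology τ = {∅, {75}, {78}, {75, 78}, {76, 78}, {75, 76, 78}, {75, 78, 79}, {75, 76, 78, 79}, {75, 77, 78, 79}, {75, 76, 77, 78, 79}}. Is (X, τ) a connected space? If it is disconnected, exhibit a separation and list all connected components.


(X, τ) is connected.

Find clopen sets (U ∈ τ with X ∖ U ∈ τ):
  U = ∅, X ∖ U = {75, 76, 77, 78, 79} — both open, so U is clopen.
  U = {75, 76, 77, 78, 79}, X ∖ U = ∅ — both open, so U is clopen.
Only trivial clopens (∅ and X) exist, so (X, τ) is connected.
Compute connected components by grouping points that agree on all clopens:
  component: {75, 76, 77, 78, 79}


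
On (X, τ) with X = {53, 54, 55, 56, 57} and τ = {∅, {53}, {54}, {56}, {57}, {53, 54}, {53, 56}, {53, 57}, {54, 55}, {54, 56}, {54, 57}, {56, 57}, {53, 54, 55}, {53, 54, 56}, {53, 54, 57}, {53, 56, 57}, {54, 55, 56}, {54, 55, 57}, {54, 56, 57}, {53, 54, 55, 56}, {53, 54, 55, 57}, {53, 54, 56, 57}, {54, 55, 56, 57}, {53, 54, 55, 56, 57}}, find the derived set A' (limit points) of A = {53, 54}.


A' = {55}

For each x ∈ X, list the open sets U ∈ τ with x ∈ U, then check whether U ∩ (A ∖ {x}) ≠ ∅ for every such U.
  x = 53: open {53} ∋ x has {53} ∩ (A ∖ {53}) = ∅, so x is NOT a limit point.
  x = 54: open {54} ∋ x has {54} ∩ (A ∖ {54}) = ∅, so x is NOT a limit point.
  x = 55: opens ∋ x are {54, 55}, {53, 54, 55}, {54, 55, 56}, {54, 55, 57}, {53, 54, 55, 56}, {53, 54, 55, 57}, {54, 55, 56, 57}, {53, 54, 55, 56, 57}; each meets A ∖ {55}, so x IS a limit point.
  x = 56: open {56} ∋ x has {56} ∩ (A ∖ {56}) = ∅, so x is NOT a limit point.
  x = 57: open {57} ∋ x has {57} ∩ (A ∖ {57}) = ∅, so x is NOT a limit point.
Collecting: A' = {55}.


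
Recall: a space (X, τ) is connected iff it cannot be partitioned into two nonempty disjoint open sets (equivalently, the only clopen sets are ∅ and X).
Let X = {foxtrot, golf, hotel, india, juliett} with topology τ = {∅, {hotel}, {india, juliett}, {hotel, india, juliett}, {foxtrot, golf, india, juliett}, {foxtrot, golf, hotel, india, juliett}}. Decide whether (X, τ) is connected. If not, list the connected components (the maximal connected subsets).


(X, τ) is disconnected; components = [{hotel}, {foxtrot, golf, india, juliett}].

Find clopen sets (U ∈ τ with X ∖ U ∈ τ):
  U = ∅, X ∖ U = {foxtrot, golf, hotel, india, juliett} — both open, so U is clopen.
  U = {hotel}, X ∖ U = {foxtrot, golf, india, juliett} — both open, so U is clopen.
  U = {foxtrot, golf, india, juliett}, X ∖ U = {hotel} — both open, so U is clopen.
  U = {foxtrot, golf, hotel, india, juliett}, X ∖ U = ∅ — both open, so U is clopen.
Nontrivial clopen(s) exist: e.g. {hotel}. So (X, τ) is disconnected.
Compute connected components by grouping points that agree on all clopens:
  component: {hotel}
  component: {foxtrot, golf, india, juliett}


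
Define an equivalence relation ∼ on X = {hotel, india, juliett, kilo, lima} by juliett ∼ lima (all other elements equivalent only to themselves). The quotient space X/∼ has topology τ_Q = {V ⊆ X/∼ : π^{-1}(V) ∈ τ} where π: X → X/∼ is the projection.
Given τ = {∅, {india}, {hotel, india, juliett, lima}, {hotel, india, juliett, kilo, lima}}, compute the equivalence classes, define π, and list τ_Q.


X/∼ = {[hotel], [india], [juliett=lima], [kilo]}; |τ_Q| = 4.

Equivalence classes: [hotel], [india], [juliett=lima], [kilo].
Quotient map π: X → X/∼ sends hotel ↦ [hotel], india ↦ [india], juliett ↦ [juliett=lima], kilo ↦ [kilo], lima ↦ [juliett=lima].
For each subset V ⊆ X/∼, compute π^{-1}(V) ⊆ X and check whether π^{-1}(V) ∈ τ. V is open in τ_Q iff π^{-1}(V) ∈ τ.
  V = {}: π^{-1}(V) = ∅ ∈ τ ✓.
  V = {[hotel]}: π^{-1}(V) = {hotel} ∉ τ ✗.
  V = {[india]}: π^{-1}(V) = {india} ∈ τ ✓.
  V = {[hotel], [india]}: π^{-1}(V) = {hotel, india} ∉ τ ✗.
  V = {[juliett=lima]}: π^{-1}(V) = {juliett, lima} ∉ τ ✗.
  V = {[hotel], [juliett=lima]}: π^{-1}(V) = {hotel, juliett, lima} ∉ τ ✗.
  V = {[india], [juliett=lima]}: π^{-1}(V) = {india, juliett, lima} ∉ τ ✗.
  V = {[hotel], [india], [juliett=lima]}: π^{-1}(V) = {hotel, india, juliett, lima} ∈ τ ✓.
  V = {[kilo]}: π^{-1}(V) = {kilo} ∉ τ ✗.
  V = {[hotel], [kilo]}: π^{-1}(V) = {hotel, kilo} ∉ τ ✗.
  V = {[india], [kilo]}: π^{-1}(V) = {india, kilo} ∉ τ ✗.
  V = {[hotel], [india], [kilo]}: π^{-1}(V) = {hotel, india, kilo} ∉ τ ✗.
  V = {[juliett=lima], [kilo]}: π^{-1}(V) = {juliett, kilo, lima} ∉ τ ✗.
  V = {[hotel], [juliett=lima], [kilo]}: π^{-1}(V) = {hotel, juliett, kilo, lima} ∉ τ ✗.
  V = {[india], [juliett=lima], [kilo]}: π^{-1}(V) = {india, juliett, kilo, lima} ∉ τ ✗.
  V = {[hotel], [india], [juliett=lima], [kilo]}: π^{-1}(V) = {hotel, india, juliett, kilo, lima} ∈ τ ✓.
Open sets in the quotient: τ_Q = {{}, {[india]}, {[hotel], [india], [juliett=lima]}, {[hotel], [india], [juliett=lima], [kilo]}} (4 elements).


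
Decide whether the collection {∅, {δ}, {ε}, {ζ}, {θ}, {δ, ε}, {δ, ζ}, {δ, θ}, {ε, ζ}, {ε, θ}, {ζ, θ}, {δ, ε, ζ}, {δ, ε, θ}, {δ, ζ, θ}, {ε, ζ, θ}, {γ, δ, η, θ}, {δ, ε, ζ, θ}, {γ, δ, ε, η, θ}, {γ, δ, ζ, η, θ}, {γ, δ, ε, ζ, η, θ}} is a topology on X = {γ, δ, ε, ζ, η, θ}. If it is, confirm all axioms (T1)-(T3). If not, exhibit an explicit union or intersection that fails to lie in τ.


τ IS a topology on X.

Axiom (T1): ∅ ∈ τ? Yes; X ∈ τ? Yes.
Axiom (T2/T3): check pairwise unions and intersections of members of τ.
All pairwise intersections and unions checked — each lies in τ. Therefore τ satisfies (T1), (T2), (T3): it IS a topology on X.


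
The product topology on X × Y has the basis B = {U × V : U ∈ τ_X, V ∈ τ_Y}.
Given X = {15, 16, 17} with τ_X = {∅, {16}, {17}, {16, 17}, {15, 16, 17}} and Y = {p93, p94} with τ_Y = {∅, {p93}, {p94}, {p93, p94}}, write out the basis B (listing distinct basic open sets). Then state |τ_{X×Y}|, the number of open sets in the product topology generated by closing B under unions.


Basis B = {∅ × ∅, {16} × {p93}, {16} × {p94}, {17} × {p93}, {17} × {p94}, {16} × {p93, p94}, {16, 17} × {p93}, {16, 17} × {p94}, {17} × {p93, p94}, {15, 16, 17} × {p93}, {15, 16, 17} × {p94}, {16, 17} × {p93, p94}, {15, 16, 17} × {p93, p94}}; |τ_{X×Y}| = 25.

Enumerate products U × V with U ∈ τ_X, V ∈ τ_Y (deduplicated):
  ∅ × ∅ = {} (∅)
  {16} × {p93} = {(16,p93)}
  {16} × {p94} = {(16,p94)}
  {17} × {p93} = {(17,p93)}
  {17} × {p94} = {(17,p94)}
  {16} × {p93, p94} = {(16,p93), (16,p94)}
  {16, 17} × {p93} = {(16,p93), (17,p93)}
  {16, 17} × {p94} = {(16,p94), (17,p94)}
  {17} × {p93, p94} = {(17,p93), (17,p94)}
  {15, 16, 17} × {p93} = {(15,p93), (16,p93), (17,p93)}
  {15, 16, 17} × {p94} = {(15,p94), (16,p94), (17,p94)}
  {16, 17} × {p93, p94} = {(16,p93), (16,p94), (17,p93), (17,p94)}
  {15, 16, 17} × {p93, p94} = {(15,p93), (15,p94), (16,p93), (16,p94), (17,p93), (17,p94)}
These 13 distinct sets form the basis B.
Close under arbitrary unions to get τ_{X×Y}; counting gives |τ_{X×Y}| = 25.


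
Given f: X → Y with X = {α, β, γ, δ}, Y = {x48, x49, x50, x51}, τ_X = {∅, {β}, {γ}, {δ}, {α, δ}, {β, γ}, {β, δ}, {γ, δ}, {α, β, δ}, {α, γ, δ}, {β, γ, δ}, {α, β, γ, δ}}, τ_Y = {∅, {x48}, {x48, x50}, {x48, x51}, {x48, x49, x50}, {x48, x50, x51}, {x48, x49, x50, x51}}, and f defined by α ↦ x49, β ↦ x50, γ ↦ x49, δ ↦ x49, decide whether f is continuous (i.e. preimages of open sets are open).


f IS continuous.

Compute f^{-1}(U) for each U ∈ τ_Y:
  U = ∅: f^{-1}(U) = ∅ ∈ τ_X ✓.
  U = {x48}: f^{-1}(U) = ∅ ∈ τ_X ✓.
  U = {x48, x50}: f^{-1}(U) = {β} ∈ τ_X ✓.
  U = {x48, x51}: f^{-1}(U) = ∅ ∈ τ_X ✓.
  U = {x48, x49, x50}: f^{-1}(U) = {α, β, γ, δ} ∈ τ_X ✓.
  U = {x48, x50, x51}: f^{-1}(U) = {β} ∈ τ_X ✓.
  U = {x48, x49, x50, x51}: f^{-1}(U) = {α, β, γ, δ} ∈ τ_X ✓.
Every preimage lies in τ_X, so f IS continuous.


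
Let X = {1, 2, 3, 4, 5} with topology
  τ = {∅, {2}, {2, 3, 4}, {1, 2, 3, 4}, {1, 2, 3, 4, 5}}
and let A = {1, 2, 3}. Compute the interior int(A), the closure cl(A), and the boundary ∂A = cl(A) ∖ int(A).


int(A) = {2}, cl(A) = {1, 2, 3, 4, 5}, ∂A = {1, 3, 4, 5}.

Closed sets in (X, τ) are complements of opens:
  closed(X, τ) = {∅, {5}, {1, 5}, {1, 3, 4, 5}, {1, 2, 3, 4, 5}}.
int(A) = ⋃ {U ∈ τ : U ⊆ A}. Opens contained in A: ∅, {2}.
Taking the union of these: int(A) = {2}.
cl(A) = ⋂ {C closed : A ⊆ C}. Closed sets containing A: {1, 2, 3, 4, 5}.
Intersecting these: cl(A) = {1, 2, 3, 4, 5}.
∂A = cl(A) ∖ int(A) = {1, 2, 3, 4, 5} ∖ {2} = {1, 3, 4, 5}.


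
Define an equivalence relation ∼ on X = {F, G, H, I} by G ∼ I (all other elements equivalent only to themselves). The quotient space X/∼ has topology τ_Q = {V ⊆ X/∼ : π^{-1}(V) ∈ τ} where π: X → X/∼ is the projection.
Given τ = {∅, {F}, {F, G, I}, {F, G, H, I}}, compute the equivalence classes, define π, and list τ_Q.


X/∼ = {[F], [G=I], [H]}; |τ_Q| = 4.

Equivalence classes: [F], [G=I], [H].
Quotient map π: X → X/∼ sends F ↦ [F], G ↦ [G=I], H ↦ [H], I ↦ [G=I].
For each subset V ⊆ X/∼, compute π^{-1}(V) ⊆ X and check whether π^{-1}(V) ∈ τ. V is open in τ_Q iff π^{-1}(V) ∈ τ.
  V = {}: π^{-1}(V) = ∅ ∈ τ ✓.
  V = {[F]}: π^{-1}(V) = {F} ∈ τ ✓.
  V = {[G=I]}: π^{-1}(V) = {G, I} ∉ τ ✗.
  V = {[F], [G=I]}: π^{-1}(V) = {F, G, I} ∈ τ ✓.
  V = {[H]}: π^{-1}(V) = {H} ∉ τ ✗.
  V = {[F], [H]}: π^{-1}(V) = {F, H} ∉ τ ✗.
  V = {[G=I], [H]}: π^{-1}(V) = {G, H, I} ∉ τ ✗.
  V = {[F], [G=I], [H]}: π^{-1}(V) = {F, G, H, I} ∈ τ ✓.
Open sets in the quotient: τ_Q = {{}, {[F]}, {[F], [G=I]}, {[F], [G=I], [H]}} (4 elements).


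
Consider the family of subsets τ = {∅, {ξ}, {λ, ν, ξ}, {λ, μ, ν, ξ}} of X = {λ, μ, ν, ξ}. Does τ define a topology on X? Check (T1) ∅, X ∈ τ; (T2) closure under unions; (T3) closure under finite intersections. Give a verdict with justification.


τ IS a topology on X.

Axiom (T1): ∅ ∈ τ? Yes; X ∈ τ? Yes.
Axiom (T2/T3): check pairwise unions and intersections of members of τ.
All pairwise intersections and unions checked — each lies in τ. Therefore τ satisfies (T1), (T2), (T3): it IS a topology on X.


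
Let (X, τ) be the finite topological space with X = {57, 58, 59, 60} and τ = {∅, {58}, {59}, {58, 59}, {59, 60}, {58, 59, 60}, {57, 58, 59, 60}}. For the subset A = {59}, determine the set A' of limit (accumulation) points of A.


A' = {57, 60}

For each x ∈ X, list the open sets U ∈ τ with x ∈ U, then check whether U ∩ (A ∖ {x}) ≠ ∅ for every such U.
  x = 57: opens ∋ x are {57, 58, 59, 60}; each meets A ∖ {57}, so x IS a limit point.
  x = 58: open {58} ∋ x has {58} ∩ (A ∖ {58}) = ∅, so x is NOT a limit point.
  x = 59: open {59} ∋ x has {59} ∩ (A ∖ {59}) = ∅, so x is NOT a limit point.
  x = 60: opens ∋ x are {59, 60}, {58, 59, 60}, {57, 58, 59, 60}; each meets A ∖ {60}, so x IS a limit point.
Collecting: A' = {57, 60}.


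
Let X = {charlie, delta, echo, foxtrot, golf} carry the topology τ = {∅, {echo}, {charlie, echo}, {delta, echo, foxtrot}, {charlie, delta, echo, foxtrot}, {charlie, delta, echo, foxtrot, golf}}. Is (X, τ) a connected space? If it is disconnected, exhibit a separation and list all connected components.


(X, τ) is connected.

Find clopen sets (U ∈ τ with X ∖ U ∈ τ):
  U = ∅, X ∖ U = {charlie, delta, echo, foxtrot, golf} — both open, so U is clopen.
  U = {charlie, delta, echo, foxtrot, golf}, X ∖ U = ∅ — both open, so U is clopen.
Only trivial clopens (∅ and X) exist, so (X, τ) is connected.
Compute connected components by grouping points that agree on all clopens:
  component: {charlie, delta, echo, foxtrot, golf}


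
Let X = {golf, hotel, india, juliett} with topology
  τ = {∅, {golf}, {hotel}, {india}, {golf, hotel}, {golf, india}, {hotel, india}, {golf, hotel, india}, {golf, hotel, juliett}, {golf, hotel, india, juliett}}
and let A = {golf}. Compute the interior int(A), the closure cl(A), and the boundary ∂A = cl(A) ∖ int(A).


int(A) = {golf}, cl(A) = {golf, juliett}, ∂A = {juliett}.

Closed sets in (X, τ) are complements of opens:
  closed(X, τ) = {∅, {india}, {juliett}, {golf, juliett}, {hotel, juliett}, {india, juliett}, {golf, hotel, juliett}, {golf, india, juliett}, {hotel, india, juliett}, {golf, hotel, india, juliett}}.
int(A) = ⋃ {U ∈ τ : U ⊆ A}. Opens contained in A: ∅, {golf}.
Taking the union of these: int(A) = {golf}.
cl(A) = ⋂ {C closed : A ⊆ C}. Closed sets containing A: {golf, juliett}, {golf, hotel, juliett}, {golf, india, juliett}, {golf, hotel, india, juliett}.
Intersecting these: cl(A) = {golf, juliett}.
∂A = cl(A) ∖ int(A) = {golf, juliett} ∖ {golf} = {juliett}.
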